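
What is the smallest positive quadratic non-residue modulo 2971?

(2/2971) = −1, so 2 is the smallest positive non-residue mod 2971.

2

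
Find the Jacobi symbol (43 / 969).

Reciprocity: 43 ≡ 3 and 969 ≡ 1 (mod 4), so (43/969) = +(969/43).
Reduce top mod 43: now compute (23/43).
Reciprocity: 23 ≡ 3 and 43 ≡ 3 (mod 4), so (23/43) = −(43/23).
Reduce top mod 23: now compute (20/23).
Pull out 2^2: since 23 ≡ 7 (mod 8), (2/23) = +1, so (2/23)^2 = +1.
Reciprocity: 5 ≡ 1 and 23 ≡ 3 (mod 4), so (5/23) = +(23/5).
Reduce top mod 5: now compute (3/5).
Reciprocity: 3 ≡ 3 and 5 ≡ 1 (mod 4), so (3/5) = +(5/3).
Reduce top mod 3: now compute (2/3).
Pull out 2: since 3 ≡ 3 (mod 8), (2/3) = -1.
Reached (1/3) = 1. Collecting the sign flips along the way, the symbol is +1.

1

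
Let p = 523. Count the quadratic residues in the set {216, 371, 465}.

(216/523) = +1 → QR.
(371/523) = +1 → QR.
(465/523) = +1 → QR.
Total quadratic residues among the 3: 3.

3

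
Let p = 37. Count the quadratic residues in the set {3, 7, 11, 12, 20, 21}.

5

(3/37) = +1 → QR.
(7/37) = +1 → QR.
(11/37) = +1 → QR.
(12/37) = +1 → QR.
(20/37) = -1 → non-residue.
(21/37) = +1 → QR.
Total quadratic residues among the 6: 5.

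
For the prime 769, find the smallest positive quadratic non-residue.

(2/769) = +1, so 2 is a residue.
(3/769) = +1, so 3 is a residue.
(4/769) = +1, so 4 is a residue.
(5/769) = +1, so 5 is a residue.
(6/769) = +1, so 6 is a residue.
(7/769) = −1, so 7 is the smallest positive non-residue mod 769.

7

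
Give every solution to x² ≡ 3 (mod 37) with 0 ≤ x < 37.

37 ≡ 1 (mod 4), so we find a root by search.
Trying successive values, 15² = 225 ≡ 3 (mod 37). The other root is 37 − 15 = 22.

15, 22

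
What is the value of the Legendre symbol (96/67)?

First reduce: 96 ≡ 29 (mod 67).
Reciprocity: 29 ≡ 1 and 67 ≡ 3 (mod 4), so (29/67) = +(67/29).
Reduce top mod 29: now compute (9/29).
Reciprocity: 9 ≡ 1 and 29 ≡ 1 (mod 4), so (9/29) = +(29/9).
Reduce top mod 9: now compute (2/9).
Pull out 2: since 9 ≡ 1 (mod 8), (2/9) = +1.
Reached (1/9) = 1. Collecting the sign flips along the way, the symbol is +1.

1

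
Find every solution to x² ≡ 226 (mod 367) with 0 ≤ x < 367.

106, 261

Since 367 ≡ 3 (mod 4), a square root of 226 is 226^((367+1)/4) = 226^92 mod 367.
Repeated squaring: 226^2≡63, 226^4≡299, 226^8≡220, 226^16≡323, 226^32≡101, 226^64≡292 (mod 367).
226^92 = 226^(64+16+8+4) ≡ 106 (mod 367).
Check: 106² = 11236 ≡ 226 (mod 367). The two roots are 106 and 261.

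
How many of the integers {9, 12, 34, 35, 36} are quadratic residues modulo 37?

4

(9/37) = +1 → QR.
(12/37) = +1 → QR.
(34/37) = +1 → QR.
(35/37) = -1 → non-residue.
(36/37) = +1 → QR.
Total quadratic residues among the 5: 4.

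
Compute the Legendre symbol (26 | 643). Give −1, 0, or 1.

Pull out 2: since 643 ≡ 3 (mod 8), (2/643) = -1.
Reciprocity: 13 ≡ 1 and 643 ≡ 3 (mod 4), so (13/643) = +(643/13).
Reduce top mod 13: now compute (6/13).
Pull out 2: since 13 ≡ 5 (mod 8), (2/13) = -1.
Reciprocity: 3 ≡ 3 and 13 ≡ 1 (mod 4), so (3/13) = +(13/3).
Reduce top mod 3: now compute (1/3).
Reached (1/3) = 1. Collecting the sign flips along the way, the symbol is +1.

1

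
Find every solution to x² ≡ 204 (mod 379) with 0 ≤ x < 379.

Since 379 ≡ 3 (mod 4), a square root of 204 is 204^((379+1)/4) = 204^95 mod 379.
Repeated squaring: 204^2≡305, 204^4≡170, 204^8≡96, 204^16≡120, 204^32≡377, 204^64≡4 (mod 379).
204^95 = 204^(64+16+8+4+2+1) ≡ 104 (mod 379).
Check: 104² = 10816 ≡ 204 (mod 379). The two roots are 104 and 275.

104, 275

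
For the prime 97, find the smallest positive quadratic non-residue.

5

(2/97) = +1, so 2 is a residue.
(3/97) = +1, so 3 is a residue.
(4/97) = +1, so 4 is a residue.
(5/97) = −1, so 5 is the smallest positive non-residue mod 97.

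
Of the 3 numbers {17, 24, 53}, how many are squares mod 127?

(17/127) = +1 → QR.
(24/127) = -1 → non-residue.
(53/127) = -1 → non-residue.
Total quadratic residues among the 3: 1.

1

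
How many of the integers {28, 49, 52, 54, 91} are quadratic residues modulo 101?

3

(28/101) = -1 → non-residue.
(49/101) = +1 → QR.
(52/101) = +1 → QR.
(54/101) = +1 → QR.
(91/101) = -1 → non-residue.
Total quadratic residues among the 5: 3.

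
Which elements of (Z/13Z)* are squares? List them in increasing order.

1,3,4,9,10,12

Square k = 1,…,6 (k and 13−k give the same square):
1²=1, 2²=4, 3²=9, 4²≡3, 5²≡12, 6²≡10 (mod 13).
So the quadratic residues mod 13 are {1, 3, 4, 9, 10, 12}.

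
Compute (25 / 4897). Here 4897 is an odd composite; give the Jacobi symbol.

1

Reciprocity: 25 ≡ 1 and 4897 ≡ 1 (mod 4), so (25/4897) = +(4897/25).
Reduce top mod 25: now compute (22/25).
Pull out 2: since 25 ≡ 1 (mod 8), (2/25) = +1.
Reciprocity: 11 ≡ 3 and 25 ≡ 1 (mod 4), so (11/25) = +(25/11).
Reduce top mod 11: now compute (3/11).
Reciprocity: 3 ≡ 3 and 11 ≡ 3 (mod 4), so (3/11) = −(11/3).
Reduce top mod 3: now compute (2/3).
Pull out 2: since 3 ≡ 3 (mod 8), (2/3) = -1.
Reached (1/3) = 1. Collecting the sign flips along the way, the symbol is +1.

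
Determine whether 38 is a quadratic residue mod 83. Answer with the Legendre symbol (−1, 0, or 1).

1

Euler's criterion: (38/83) ≡ 38^41 (mod 83).
38^2 ≡ 33 (mod 83)
38^4 ≡ 10 (mod 83)
38^8 ≡ 17 (mod 83)
38^16 ≡ 40 (mod 83)
38^32 ≡ 23 (mod 83)
38^41 = 38^(32+8+1) ≡ 1 (mod 83).
Result is 1, so (38/83) = 1.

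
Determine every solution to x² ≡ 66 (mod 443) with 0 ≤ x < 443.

Since 443 ≡ 3 (mod 4), a square root of 66 is 66^((443+1)/4) = 66^111 mod 443.
Repeated squaring: 66^2≡369, 66^4≡160, 66^8≡349, 66^16≡419, 66^32≡133, 66^64≡412 (mod 443).
66^111 = 66^(64+32+8+4+2+1) ≡ 130 (mod 443).
Check: 130² = 16900 ≡ 66 (mod 443). The two roots are 130 and 313.

130, 313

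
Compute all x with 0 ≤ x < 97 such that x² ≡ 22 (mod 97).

33, 64

97 ≡ 1 (mod 4), so we find a root by search.
Trying successive values, 33² = 1089 ≡ 22 (mod 97). The other root is 97 − 33 = 64.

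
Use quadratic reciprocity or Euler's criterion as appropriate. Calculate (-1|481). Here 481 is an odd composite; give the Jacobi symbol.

1

First reduce: -1 ≡ 480 (mod 481).
Pull out 2^5: since 481 ≡ 1 (mod 8), (2/481) = +1, so (2/481)^5 = +1.
Reciprocity: 15 ≡ 3 and 481 ≡ 1 (mod 4), so (15/481) = +(481/15).
Reduce top mod 15: now compute (1/15).
Reached (1/15) = 1. Collecting the sign flips along the way, the symbol is +1.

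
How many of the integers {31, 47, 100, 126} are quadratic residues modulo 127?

(31/127) = +1 → QR.
(47/127) = +1 → QR.
(100/127) = +1 → QR.
(126/127) = -1 → non-residue.
Total quadratic residues among the 4: 3.

3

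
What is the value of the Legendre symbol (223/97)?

-1

Euler's criterion: (223/97) ≡ 29^48 (mod 97).
29^2 ≡ 65 (mod 97)
29^4 ≡ 54 (mod 97)
29^8 ≡ 6 (mod 97)
29^16 ≡ 36 (mod 97)
29^32 ≡ 35 (mod 97)
29^48 = 29^(32+16) ≡ 96 (mod 97).
Result is 96 ≡ −1, so (223/97) = −1.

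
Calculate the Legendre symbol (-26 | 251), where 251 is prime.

Euler's criterion: (-26/251) ≡ 225^125 (mod 251).
225^2 ≡ 174 (mod 251)
225^4 ≡ 156 (mod 251)
225^8 ≡ 240 (mod 251)
225^16 ≡ 121 (mod 251)
225^32 ≡ 83 (mod 251)
225^64 ≡ 112 (mod 251)
225^125 = 225^(64+32+16+8+4+1) ≡ 1 (mod 251).
Result is 1, so (-26/251) = 1.

1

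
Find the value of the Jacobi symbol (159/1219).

Reciprocity: 159 ≡ 3 and 1219 ≡ 3 (mod 4), so (159/1219) = −(1219/159).
Reduce top mod 159: now compute (106/159).
Pull out 2: since 159 ≡ 7 (mod 8), (2/159) = +1.
Reciprocity: 53 ≡ 1 and 159 ≡ 3 (mod 4), so (53/159) = +(159/53).
Reduce top mod 53: now compute (0/53).
Top reduces to 0: gcd > 1, so the symbol is 0.

0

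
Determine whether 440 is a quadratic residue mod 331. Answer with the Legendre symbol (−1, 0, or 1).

1

Euler's criterion: (440/331) ≡ 109^165 (mod 331).
109^2 ≡ 296 (mod 331)
109^4 ≡ 232 (mod 331)
109^8 ≡ 202 (mod 331)
109^16 ≡ 91 (mod 331)
109^32 ≡ 6 (mod 331)
109^64 ≡ 36 (mod 331)
109^128 ≡ 303 (mod 331)
109^165 = 109^(128+32+4+1) ≡ 1 (mod 331).
Result is 1, so (440/331) = 1.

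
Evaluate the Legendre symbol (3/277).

Reciprocity: 3 ≡ 3 and 277 ≡ 1 (mod 4), so (3/277) = +(277/3).
Reduce top mod 3: now compute (1/3).
Reached (1/3) = 1. Collecting the sign flips along the way, the symbol is +1.

1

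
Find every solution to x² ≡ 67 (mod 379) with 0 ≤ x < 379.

Since 379 ≡ 3 (mod 4), a square root of 67 is 67^((379+1)/4) = 67^95 mod 379.
Repeated squaring: 67^2≡320, 67^4≡70, 67^8≡352, 67^16≡350, 67^32≡83, 67^64≡67 (mod 379).
67^95 = 67^(64+16+8+4+2+1) ≡ 83 (mod 379).
Check: 83² = 6889 ≡ 67 (mod 379). The two roots are 83 and 296.

83, 296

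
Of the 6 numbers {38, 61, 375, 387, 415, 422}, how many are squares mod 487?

(38/487) = +1 → QR.
(61/487) = +1 → QR.
(375/487) = +1 → QR.
(387/487) = -1 → non-residue.
(415/487) = -1 → non-residue.
(422/487) = -1 → non-residue.
Total quadratic residues among the 6: 3.

3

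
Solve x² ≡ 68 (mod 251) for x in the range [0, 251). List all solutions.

90, 161

Since 251 ≡ 3 (mod 4), a square root of 68 is 68^((251+1)/4) = 68^63 mod 251.
Repeated squaring: 68^2≡106, 68^4≡192, 68^8≡218, 68^16≡85, 68^32≡197 (mod 251).
68^63 = 68^(32+16+8+4+2+1) ≡ 161 (mod 251).
Check: 161² = 25921 ≡ 68 (mod 251). The two roots are 90 and 161.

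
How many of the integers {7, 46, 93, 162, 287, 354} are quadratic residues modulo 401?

5

(7/401) = +1 → QR.
(46/401) = -1 → non-residue.
(93/401) = +1 → QR.
(162/401) = +1 → QR.
(287/401) = +1 → QR.
(354/401) = +1 → QR.
Total quadratic residues among the 6: 5.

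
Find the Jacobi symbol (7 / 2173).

-1

Reciprocity: 7 ≡ 3 and 2173 ≡ 1 (mod 4), so (7/2173) = +(2173/7).
Reduce top mod 7: now compute (3/7).
Reciprocity: 3 ≡ 3 and 7 ≡ 3 (mod 4), so (3/7) = −(7/3).
Reduce top mod 3: now compute (1/3).
Reached (1/3) = 1. Collecting the sign flips along the way, the symbol is -1.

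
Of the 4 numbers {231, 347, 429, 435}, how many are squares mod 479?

1

(231/479) = +1 → QR.
(347/479) = -1 → non-residue.
(429/479) = -1 → non-residue.
(435/479) = -1 → non-residue.
Total quadratic residues among the 4: 1.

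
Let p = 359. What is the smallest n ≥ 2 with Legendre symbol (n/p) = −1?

7

(2/359) = +1, so 2 is a residue.
(3/359) = +1, so 3 is a residue.
(4/359) = +1, so 4 is a residue.
(5/359) = +1, so 5 is a residue.
(6/359) = +1, so 6 is a residue.
(7/359) = −1, so 7 is the smallest positive non-residue mod 359.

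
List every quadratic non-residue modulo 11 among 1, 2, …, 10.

2 6 7 8 10

Square k = 1,…,5 (k and 11−k give the same square):
1²=1, 2²=4, 3²=9, 4²≡5, 5²≡3 (mod 11).
The residues are {1, 3, 4, 5, 9}; the non-residues are the remaining 5 nonzero classes.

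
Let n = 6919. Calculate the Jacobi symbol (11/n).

Reciprocity: 11 ≡ 3 and 6919 ≡ 3 (mod 4), so (11/6919) = −(6919/11).
Reduce top mod 11: now compute (0/11).
Top reduces to 0: gcd > 1, so the symbol is 0.

0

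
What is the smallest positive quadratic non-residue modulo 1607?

5

(2/1607) = +1, so 2 is a residue.
(3/1607) = +1, so 3 is a residue.
(4/1607) = +1, so 4 is a residue.
(5/1607) = −1, so 5 is the smallest positive non-residue mod 1607.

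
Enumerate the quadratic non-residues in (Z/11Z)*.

Square k = 1,…,5 (k and 11−k give the same square):
1²=1, 2²=4, 3²=9, 4²≡5, 5²≡3 (mod 11).
The residues are {1, 3, 4, 5, 9}; the non-residues are the remaining 5 nonzero classes.

2,6,7,8,10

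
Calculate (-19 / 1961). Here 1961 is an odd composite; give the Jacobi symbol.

1

First reduce: -19 ≡ 1942 (mod 1961).
Pull out 2: since 1961 ≡ 1 (mod 8), (2/1961) = +1.
Reciprocity: 971 ≡ 3 and 1961 ≡ 1 (mod 4), so (971/1961) = +(1961/971).
Reduce top mod 971: now compute (19/971).
Reciprocity: 19 ≡ 3 and 971 ≡ 3 (mod 4), so (19/971) = −(971/19).
Reduce top mod 19: now compute (2/19).
Pull out 2: since 19 ≡ 3 (mod 8), (2/19) = -1.
Reached (1/19) = 1. Collecting the sign flips along the way, the symbol is +1.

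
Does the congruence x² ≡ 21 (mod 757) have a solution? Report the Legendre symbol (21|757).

Euler's criterion: (21/757) ≡ 21^378 (mod 757).
21^2 ≡ 441 (mod 757)
21^4 ≡ 689 (mod 757)
21^8 ≡ 82 (mod 757)
21^16 ≡ 668 (mod 757)
21^32 ≡ 351 (mod 757)
21^64 ≡ 567 (mod 757)
21^128 ≡ 521 (mod 757)
21^256 ≡ 435 (mod 757)
21^378 = 21^(256+64+32+16+8+2) ≡ 1 (mod 757).
Result is 1, so (21/757) = 1.

1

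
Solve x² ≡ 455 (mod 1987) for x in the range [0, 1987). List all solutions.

666, 1321

Since 1987 ≡ 3 (mod 4), a square root of 455 is 455^((1987+1)/4) = 455^497 mod 1987.
Repeated squaring: 455^2≡377, 455^4≡1052, 455^8≡1932, 455^16≡1038, 455^32≡490, 455^64≡1660, 455^128≡1618, 455^256≡1045 (mod 1987).
455^497 = 455^(256+128+64+32+16+1) ≡ 1321 (mod 1987).
Check: 1321² = 1745041 ≡ 455 (mod 1987). The two roots are 666 and 1321.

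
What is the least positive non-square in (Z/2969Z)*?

(2/2969) = +1, so 2 is a residue.
(3/2969) = −1, so 3 is the smallest positive non-residue mod 2969.

3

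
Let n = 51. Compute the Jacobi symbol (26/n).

-1

Pull out 2: since 51 ≡ 3 (mod 8), (2/51) = -1.
Reciprocity: 13 ≡ 1 and 51 ≡ 3 (mod 4), so (13/51) = +(51/13).
Reduce top mod 13: now compute (12/13).
Pull out 2^2: since 13 ≡ 5 (mod 8), (2/13) = -1, so (2/13)^2 = +1.
Reciprocity: 3 ≡ 3 and 13 ≡ 1 (mod 4), so (3/13) = +(13/3).
Reduce top mod 3: now compute (1/3).
Reached (1/3) = 1. Collecting the sign flips along the way, the symbol is -1.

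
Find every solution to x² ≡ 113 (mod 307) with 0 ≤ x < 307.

128, 179

Since 307 ≡ 3 (mod 4), a square root of 113 is 113^((307+1)/4) = 113^77 mod 307.
Repeated squaring: 113^2≡182, 113^4≡275, 113^8≡103, 113^16≡171, 113^32≡76, 113^64≡250 (mod 307).
113^77 = 113^(64+8+4+1) ≡ 179 (mod 307).
Check: 179² = 32041 ≡ 113 (mod 307). The two roots are 128 and 179.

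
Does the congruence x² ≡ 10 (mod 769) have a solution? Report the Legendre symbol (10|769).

Pull out 2: since 769 ≡ 1 (mod 8), (2/769) = +1.
Reciprocity: 5 ≡ 1 and 769 ≡ 1 (mod 4), so (5/769) = +(769/5).
Reduce top mod 5: now compute (4/5).
Pull out 2^2: since 5 ≡ 5 (mod 8), (2/5) = -1, so (2/5)^2 = +1.
Reached (1/5) = 1. Collecting the sign flips along the way, the symbol is +1.

1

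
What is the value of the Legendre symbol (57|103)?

-1

Reciprocity: 57 ≡ 1 and 103 ≡ 3 (mod 4), so (57/103) = +(103/57).
Reduce top mod 57: now compute (46/57).
Pull out 2: since 57 ≡ 1 (mod 8), (2/57) = +1.
Reciprocity: 23 ≡ 3 and 57 ≡ 1 (mod 4), so (23/57) = +(57/23).
Reduce top mod 23: now compute (11/23).
Reciprocity: 11 ≡ 3 and 23 ≡ 3 (mod 4), so (11/23) = −(23/11).
Reduce top mod 11: now compute (1/11).
Reached (1/11) = 1. Collecting the sign flips along the way, the symbol is -1.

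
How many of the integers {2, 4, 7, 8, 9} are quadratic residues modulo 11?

2

(2/11) = -1 → non-residue.
(4/11) = +1 → QR.
(7/11) = -1 → non-residue.
(8/11) = -1 → non-residue.
(9/11) = +1 → QR.
Total quadratic residues among the 5: 2.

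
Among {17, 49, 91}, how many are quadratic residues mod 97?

2

(17/97) = -1 → non-residue.
(49/97) = +1 → QR.
(91/97) = +1 → QR.
Total quadratic residues among the 3: 2.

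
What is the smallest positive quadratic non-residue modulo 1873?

(2/1873) = +1, so 2 is a residue.
(3/1873) = +1, so 3 is a residue.
(4/1873) = +1, so 4 is a residue.
(5/1873) = −1, so 5 is the smallest positive non-residue mod 1873.

5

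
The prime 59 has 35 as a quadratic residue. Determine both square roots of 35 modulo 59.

25, 34

Since 59 ≡ 3 (mod 4), a square root of 35 is 35^((59+1)/4) = 35^15 mod 59.
Repeated squaring: 35^2≡45, 35^4≡19, 35^8≡7 (mod 59).
35^15 = 35^(8+4+2+1) ≡ 25 (mod 59).
Check: 25² = 625 ≡ 35 (mod 59). The two roots are 25 and 34.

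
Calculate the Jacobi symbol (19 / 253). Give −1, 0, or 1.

Reciprocity: 19 ≡ 3 and 253 ≡ 1 (mod 4), so (19/253) = +(253/19).
Reduce top mod 19: now compute (6/19).
Pull out 2: since 19 ≡ 3 (mod 8), (2/19) = -1.
Reciprocity: 3 ≡ 3 and 19 ≡ 3 (mod 4), so (3/19) = −(19/3).
Reduce top mod 3: now compute (1/3).
Reached (1/3) = 1. Collecting the sign flips along the way, the symbol is +1.

1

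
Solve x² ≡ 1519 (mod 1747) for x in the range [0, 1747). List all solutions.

Since 1747 ≡ 3 (mod 4), a square root of 1519 is 1519^((1747+1)/4) = 1519^437 mod 1747.
Repeated squaring: 1519^2≡1321, 1519^4≡1535, 1519^8≡1269, 1519^16≡1374, 1519^32≡1116, 1519^64≡1592, 1519^128≡1314, 1519^256≡560 (mod 1747).
1519^437 = 1519^(256+128+32+16+4+1) ≡ 144 (mod 1747).
Check: 144² = 20736 ≡ 1519 (mod 1747). The two roots are 144 and 1603.

144, 1603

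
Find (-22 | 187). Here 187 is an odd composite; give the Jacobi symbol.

First reduce: -22 ≡ 165 (mod 187).
Reciprocity: 165 ≡ 1 and 187 ≡ 3 (mod 4), so (165/187) = +(187/165).
Reduce top mod 165: now compute (22/165).
Pull out 2: since 165 ≡ 5 (mod 8), (2/165) = -1.
Reciprocity: 11 ≡ 3 and 165 ≡ 1 (mod 4), so (11/165) = +(165/11).
Reduce top mod 11: now compute (0/11).
Top reduces to 0: gcd > 1, so the symbol is 0.

0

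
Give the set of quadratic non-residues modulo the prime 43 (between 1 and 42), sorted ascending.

2,3,5,7,8,12,18,19,20,22,26,27,28,29,30,32,33,34,37,39,42

Square k = 1,…,21 (k and 43−k give the same square):
1²=1, 2²=4, 3²=9, 4²=16, 5²=25, 6²=36, 7²≡6, 8²≡21, 9²≡38, 10²≡14, 11²≡35, 12²≡15, 13²≡40, 14²≡24, 15²≡10, 16²≡41, 17²≡31, 18²≡23, 19²≡17, 20²≡13, 21²≡11 (mod 43).
The residues are {1, 4, 6, 9, 10, 11, 13, 14, 15, 16, 17, 21, 23, 24, 25, 31, 35, 36, 38, 40, 41}; the non-residues are the remaining 21 nonzero classes.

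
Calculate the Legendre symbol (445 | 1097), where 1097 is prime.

Reciprocity: 445 ≡ 1 and 1097 ≡ 1 (mod 4), so (445/1097) = +(1097/445).
Reduce top mod 445: now compute (207/445).
Reciprocity: 207 ≡ 3 and 445 ≡ 1 (mod 4), so (207/445) = +(445/207).
Reduce top mod 207: now compute (31/207).
Reciprocity: 31 ≡ 3 and 207 ≡ 3 (mod 4), so (31/207) = −(207/31).
Reduce top mod 31: now compute (21/31).
Reciprocity: 21 ≡ 1 and 31 ≡ 3 (mod 4), so (21/31) = +(31/21).
Reduce top mod 21: now compute (10/21).
Pull out 2: since 21 ≡ 5 (mod 8), (2/21) = -1.
Reciprocity: 5 ≡ 1 and 21 ≡ 1 (mod 4), so (5/21) = +(21/5).
Reduce top mod 5: now compute (1/5).
Reached (1/5) = 1. Collecting the sign flips along the way, the symbol is +1.

1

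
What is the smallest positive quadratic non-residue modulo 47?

(2/47) = +1, so 2 is a residue.
(3/47) = +1, so 3 is a residue.
(4/47) = +1, so 4 is a residue.
(5/47) = −1, so 5 is the smallest positive non-residue mod 47.

5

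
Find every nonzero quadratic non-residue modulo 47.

Square k = 1,…,23 (k and 47−k give the same square):
1²=1, 2²=4, 3²=9, 4²=16, 5²=25, 6²=36, 7²≡2, 8²≡17, 9²≡34, 10²≡6, 11²≡27, 12²≡3, 13²≡28, 14²≡8, 15²≡37, 16²≡21, 17²≡7, 18²≡42, 19²≡32, 20²≡24, 21²≡18, 22²≡14, 23²≡12 (mod 47).
The residues are {1, 2, 3, 4, 6, 7, 8, 9, 12, 14, 16, 17, 18, 21, 24, 25, 27, 28, 32, 34, 36, 37, 42}; the non-residues are the remaining 23 nonzero classes.

5 10 11 13 15 19 20 22 23 26 29 30 31 33 35 38 39 40 41 43 44 45 46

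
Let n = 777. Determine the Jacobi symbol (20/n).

-1

Pull out 2^2: since 777 ≡ 1 (mod 8), (2/777) = +1, so (2/777)^2 = +1.
Reciprocity: 5 ≡ 1 and 777 ≡ 1 (mod 4), so (5/777) = +(777/5).
Reduce top mod 5: now compute (2/5).
Pull out 2: since 5 ≡ 5 (mod 8), (2/5) = -1.
Reached (1/5) = 1. Collecting the sign flips along the way, the symbol is -1.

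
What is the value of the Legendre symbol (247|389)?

1

Euler's criterion: (247/389) ≡ 247^194 (mod 389).
247^2 ≡ 325 (mod 389)
247^4 ≡ 206 (mod 389)
247^8 ≡ 35 (mod 389)
247^16 ≡ 58 (mod 389)
247^32 ≡ 252 (mod 389)
247^64 ≡ 97 (mod 389)
247^128 ≡ 73 (mod 389)
247^194 = 247^(128+64+2) ≡ 1 (mod 389).
Result is 1, so (247/389) = 1.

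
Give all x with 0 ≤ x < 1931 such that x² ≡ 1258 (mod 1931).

523, 1408

Since 1931 ≡ 3 (mod 4), a square root of 1258 is 1258^((1931+1)/4) = 1258^483 mod 1931.
Repeated squaring: 1258^2≡1075, 1258^4≡887, 1258^8≡852, 1258^16≡1779, 1258^32≡1863, 1258^64≡762, 1258^128≡1344, 1258^256≡851 (mod 1931).
1258^483 = 1258^(256+128+64+32+2+1) ≡ 523 (mod 1931).
Check: 523² = 273529 ≡ 1258 (mod 1931). The two roots are 523 and 1408.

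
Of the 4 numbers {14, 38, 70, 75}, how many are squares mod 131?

(14/131) = -1 → non-residue.
(38/131) = +1 → QR.
(70/131) = -1 → non-residue.
(75/131) = +1 → QR.
Total quadratic residues among the 4: 2.

2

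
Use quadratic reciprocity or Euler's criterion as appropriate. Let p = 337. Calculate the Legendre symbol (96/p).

1

Euler's criterion: (96/337) ≡ 96^168 (mod 337).
96^2 ≡ 117 (mod 337)
96^4 ≡ 209 (mod 337)
96^8 ≡ 208 (mod 337)
96^16 ≡ 128 (mod 337)
96^32 ≡ 208 (mod 337)
96^64 ≡ 128 (mod 337)
96^128 ≡ 208 (mod 337)
96^168 = 96^(128+32+8) ≡ 1 (mod 337).
Result is 1, so (96/337) = 1.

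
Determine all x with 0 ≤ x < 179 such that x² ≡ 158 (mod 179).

64, 115

Since 179 ≡ 3 (mod 4), a square root of 158 is 158^((179+1)/4) = 158^45 mod 179.
Repeated squaring: 158^2≡83, 158^4≡87, 158^8≡51, 158^16≡95, 158^32≡75 (mod 179).
158^45 = 158^(32+8+4+1) ≡ 64 (mod 179).
Check: 64² = 4096 ≡ 158 (mod 179). The two roots are 64 and 115.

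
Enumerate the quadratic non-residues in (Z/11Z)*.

2 6 7 8 10

Square k = 1,…,5 (k and 11−k give the same square):
1²=1, 2²=4, 3²=9, 4²≡5, 5²≡3 (mod 11).
The residues are {1, 3, 4, 5, 9}; the non-residues are the remaining 5 nonzero classes.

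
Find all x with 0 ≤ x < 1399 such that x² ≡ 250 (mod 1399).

Since 1399 ≡ 3 (mod 4), a square root of 250 is 250^((1399+1)/4) = 250^350 mod 1399.
Repeated squaring: 250^2≡944, 250^4≡1372, 250^8≡729, 250^16≡1220, 250^32≡1263, 250^64≡309, 250^128≡349, 250^256≡88 (mod 1399).
250^350 = 250^(256+64+16+8+4+2) ≡ 1062 (mod 1399).
Check: 1062² = 1127844 ≡ 250 (mod 1399). The two roots are 337 and 1062.

337, 1062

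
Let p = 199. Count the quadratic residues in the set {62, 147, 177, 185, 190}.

(62/199) = +1 → QR.
(147/199) = -1 → non-residue.
(177/199) = +1 → QR.
(185/199) = -1 → non-residue.
(190/199) = -1 → non-residue.
Total quadratic residues among the 5: 2.

2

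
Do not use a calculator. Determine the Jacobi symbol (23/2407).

Reciprocity: 23 ≡ 3 and 2407 ≡ 3 (mod 4), so (23/2407) = −(2407/23).
Reduce top mod 23: now compute (15/23).
Reciprocity: 15 ≡ 3 and 23 ≡ 3 (mod 4), so (15/23) = −(23/15).
Reduce top mod 15: now compute (8/15).
Pull out 2^3: since 15 ≡ 7 (mod 8), (2/15) = +1, so (2/15)^3 = +1.
Reached (1/15) = 1. Collecting the sign flips along the way, the symbol is +1.

1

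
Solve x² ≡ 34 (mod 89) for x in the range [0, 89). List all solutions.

37, 52

89 ≡ 1 (mod 4), so we find a root by search.
Trying successive values, 37² = 1369 ≡ 34 (mod 89). The other root is 89 − 37 = 52.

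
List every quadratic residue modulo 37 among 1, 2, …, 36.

Square k = 1,…,18 (k and 37−k give the same square):
1²=1, 2²=4, 3²=9, 4²=16, 5²=25, 6²=36, 7²≡12, 8²≡27, 9²≡7, 10²≡26, 11²≡10, 12²≡33, 13²≡21, 14²≡11, 15²≡3, 16²≡34, 17²≡30, 18²≡28 (mod 37).
So the quadratic residues mod 37 are {1, 3, 4, 7, 9, 10, 11, 12, 16, 21, 25, 26, 27, 28, 30, 33, 34, 36}.

1, 3, 4, 7, 9, 10, 11, 12, 16, 21, 25, 26, 27, 28, 30, 33, 34, 36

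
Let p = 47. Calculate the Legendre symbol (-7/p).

-1

First reduce: -7 ≡ 40 (mod 47).
Pull out 2^3: since 47 ≡ 7 (mod 8), (2/47) = +1, so (2/47)^3 = +1.
Reciprocity: 5 ≡ 1 and 47 ≡ 3 (mod 4), so (5/47) = +(47/5).
Reduce top mod 5: now compute (2/5).
Pull out 2: since 5 ≡ 5 (mod 8), (2/5) = -1.
Reached (1/5) = 1. Collecting the sign flips along the way, the symbol is -1.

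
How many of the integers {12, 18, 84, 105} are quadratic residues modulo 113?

2

(12/113) = -1 → non-residue.
(18/113) = +1 → QR.
(84/113) = -1 → non-residue.
(105/113) = +1 → QR.
Total quadratic residues among the 4: 2.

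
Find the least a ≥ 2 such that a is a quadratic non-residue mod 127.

3

(2/127) = +1, so 2 is a residue.
(3/127) = −1, so 3 is the smallest positive non-residue mod 127.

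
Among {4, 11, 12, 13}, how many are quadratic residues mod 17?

2

(4/17) = +1 → QR.
(11/17) = -1 → non-residue.
(12/17) = -1 → non-residue.
(13/17) = +1 → QR.
Total quadratic residues among the 4: 2.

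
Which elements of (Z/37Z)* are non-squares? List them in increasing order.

Square k = 1,…,18 (k and 37−k give the same square):
1²=1, 2²=4, 3²=9, 4²=16, 5²=25, 6²=36, 7²≡12, 8²≡27, 9²≡7, 10²≡26, 11²≡10, 12²≡33, 13²≡21, 14²≡11, 15²≡3, 16²≡34, 17²≡30, 18²≡28 (mod 37).
The residues are {1, 3, 4, 7, 9, 10, 11, 12, 16, 21, 25, 26, 27, 28, 30, 33, 34, 36}; the non-residues are the remaining 18 nonzero classes.

2,5,6,8,13,14,15,17,18,19,20,22,23,24,29,31,32,35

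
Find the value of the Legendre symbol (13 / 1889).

Reciprocity: 13 ≡ 1 and 1889 ≡ 1 (mod 4), so (13/1889) = +(1889/13).
Reduce top mod 13: now compute (4/13).
Pull out 2^2: since 13 ≡ 5 (mod 8), (2/13) = -1, so (2/13)^2 = +1.
Reached (1/13) = 1. Collecting the sign flips along the way, the symbol is +1.

1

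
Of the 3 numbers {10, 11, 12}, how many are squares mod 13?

(10/13) = +1 → QR.
(11/13) = -1 → non-residue.
(12/13) = +1 → QR.
Total quadratic residues among the 3: 2.

2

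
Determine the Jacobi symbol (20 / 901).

Pull out 2^2: since 901 ≡ 5 (mod 8), (2/901) = -1, so (2/901)^2 = +1.
Reciprocity: 5 ≡ 1 and 901 ≡ 1 (mod 4), so (5/901) = +(901/5).
Reduce top mod 5: now compute (1/5).
Reached (1/5) = 1. Collecting the sign flips along the way, the symbol is +1.

1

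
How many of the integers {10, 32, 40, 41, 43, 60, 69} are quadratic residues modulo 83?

(10/83) = +1 → QR.
(32/83) = -1 → non-residue.
(40/83) = +1 → QR.
(41/83) = +1 → QR.
(43/83) = -1 → non-residue.
(60/83) = -1 → non-residue.
(69/83) = +1 → QR.
Total quadratic residues among the 7: 4.

4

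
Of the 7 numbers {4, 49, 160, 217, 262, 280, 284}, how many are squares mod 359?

5

(4/359) = +1 → QR.
(49/359) = +1 → QR.
(160/359) = +1 → QR.
(217/359) = +1 → QR.
(262/359) = +1 → QR.
(280/359) = -1 → non-residue.
(284/359) = -1 → non-residue.
Total quadratic residues among the 7: 5.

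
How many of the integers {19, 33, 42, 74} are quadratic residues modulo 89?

(19/89) = -1 → non-residue.
(33/89) = -1 → non-residue.
(42/89) = +1 → QR.
(74/89) = -1 → non-residue.
Total quadratic residues among the 4: 1.

1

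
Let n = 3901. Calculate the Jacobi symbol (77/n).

-1

Reciprocity: 77 ≡ 1 and 3901 ≡ 1 (mod 4), so (77/3901) = +(3901/77).
Reduce top mod 77: now compute (51/77).
Reciprocity: 51 ≡ 3 and 77 ≡ 1 (mod 4), so (51/77) = +(77/51).
Reduce top mod 51: now compute (26/51).
Pull out 2: since 51 ≡ 3 (mod 8), (2/51) = -1.
Reciprocity: 13 ≡ 1 and 51 ≡ 3 (mod 4), so (13/51) = +(51/13).
Reduce top mod 13: now compute (12/13).
Pull out 2^2: since 13 ≡ 5 (mod 8), (2/13) = -1, so (2/13)^2 = +1.
Reciprocity: 3 ≡ 3 and 13 ≡ 1 (mod 4), so (3/13) = +(13/3).
Reduce top mod 3: now compute (1/3).
Reached (1/3) = 1. Collecting the sign flips along the way, the symbol is -1.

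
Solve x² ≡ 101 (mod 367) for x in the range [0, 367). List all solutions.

Since 367 ≡ 3 (mod 4), a square root of 101 is 101^((367+1)/4) = 101^92 mod 367.
Repeated squaring: 101^2≡292, 101^4≡120, 101^8≡87, 101^16≡229, 101^32≡327, 101^64≡132 (mod 367).
101^92 = 101^(64+16+8+4) ≡ 323 (mod 367).
Check: 323² = 104329 ≡ 101 (mod 367). The two roots are 44 and 323.

44, 323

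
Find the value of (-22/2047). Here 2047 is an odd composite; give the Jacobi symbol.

First reduce: -22 ≡ 2025 (mod 2047).
Reciprocity: 2025 ≡ 1 and 2047 ≡ 3 (mod 4), so (2025/2047) = +(2047/2025).
Reduce top mod 2025: now compute (22/2025).
Pull out 2: since 2025 ≡ 1 (mod 8), (2/2025) = +1.
Reciprocity: 11 ≡ 3 and 2025 ≡ 1 (mod 4), so (11/2025) = +(2025/11).
Reduce top mod 11: now compute (1/11).
Reached (1/11) = 1. Collecting the sign flips along the way, the symbol is +1.

1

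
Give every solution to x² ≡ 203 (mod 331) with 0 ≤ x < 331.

Since 331 ≡ 3 (mod 4), a square root of 203 is 203^((331+1)/4) = 203^83 mod 331.
Repeated squaring: 203^2≡165, 203^4≡83, 203^8≡269, 203^16≡203, 203^32≡165, 203^64≡83 (mod 331).
203^83 = 203^(64+16+2+1) ≡ 269 (mod 331).
Check: 269² = 72361 ≡ 203 (mod 331). The two roots are 62 and 269.

62, 269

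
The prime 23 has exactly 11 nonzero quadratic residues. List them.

Square k = 1,…,11 (k and 23−k give the same square):
1²=1, 2²=4, 3²=9, 4²=16, 5²≡2, 6²≡13, 7²≡3, 8²≡18, 9²≡12, 10²≡8, 11²≡6 (mod 23).
So the quadratic residues mod 23 are {1, 2, 3, 4, 6, 8, 9, 12, 13, 16, 18}.

1 2 3 4 6 8 9 12 13 16 18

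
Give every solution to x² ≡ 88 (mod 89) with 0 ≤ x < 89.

34, 55

89 ≡ 1 (mod 4), so we find a root by search.
Trying successive values, 34² = 1156 ≡ 88 (mod 89). The other root is 89 − 34 = 55.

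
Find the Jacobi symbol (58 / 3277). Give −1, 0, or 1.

0

Pull out 2: since 3277 ≡ 5 (mod 8), (2/3277) = -1.
Reciprocity: 29 ≡ 1 and 3277 ≡ 1 (mod 4), so (29/3277) = +(3277/29).
Reduce top mod 29: now compute (0/29).
Top reduces to 0: gcd > 1, so the symbol is 0.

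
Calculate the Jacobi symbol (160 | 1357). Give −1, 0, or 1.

Pull out 2^5: since 1357 ≡ 5 (mod 8), (2/1357) = -1, so (2/1357)^5 = -1.
Reciprocity: 5 ≡ 1 and 1357 ≡ 1 (mod 4), so (5/1357) = +(1357/5).
Reduce top mod 5: now compute (2/5).
Pull out 2: since 5 ≡ 5 (mod 8), (2/5) = -1.
Reached (1/5) = 1. Collecting the sign flips along the way, the symbol is +1.

1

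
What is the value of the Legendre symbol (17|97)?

Reciprocity: 17 ≡ 1 and 97 ≡ 1 (mod 4), so (17/97) = +(97/17).
Reduce top mod 17: now compute (12/17).
Pull out 2^2: since 17 ≡ 1 (mod 8), (2/17) = +1, so (2/17)^2 = +1.
Reciprocity: 3 ≡ 3 and 17 ≡ 1 (mod 4), so (3/17) = +(17/3).
Reduce top mod 3: now compute (2/3).
Pull out 2: since 3 ≡ 3 (mod 8), (2/3) = -1.
Reached (1/3) = 1. Collecting the sign flips along the way, the symbol is -1.

-1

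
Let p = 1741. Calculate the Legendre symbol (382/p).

Pull out 2: since 1741 ≡ 5 (mod 8), (2/1741) = -1.
Reciprocity: 191 ≡ 3 and 1741 ≡ 1 (mod 4), so (191/1741) = +(1741/191).
Reduce top mod 191: now compute (22/191).
Pull out 2: since 191 ≡ 7 (mod 8), (2/191) = +1.
Reciprocity: 11 ≡ 3 and 191 ≡ 3 (mod 4), so (11/191) = −(191/11).
Reduce top mod 11: now compute (4/11).
Pull out 2^2: since 11 ≡ 3 (mod 8), (2/11) = -1, so (2/11)^2 = +1.
Reached (1/11) = 1. Collecting the sign flips along the way, the symbol is +1.

1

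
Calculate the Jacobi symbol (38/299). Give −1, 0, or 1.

-1

Pull out 2: since 299 ≡ 3 (mod 8), (2/299) = -1.
Reciprocity: 19 ≡ 3 and 299 ≡ 3 (mod 4), so (19/299) = −(299/19).
Reduce top mod 19: now compute (14/19).
Pull out 2: since 19 ≡ 3 (mod 8), (2/19) = -1.
Reciprocity: 7 ≡ 3 and 19 ≡ 3 (mod 4), so (7/19) = −(19/7).
Reduce top mod 7: now compute (5/7).
Reciprocity: 5 ≡ 1 and 7 ≡ 3 (mod 4), so (5/7) = +(7/5).
Reduce top mod 5: now compute (2/5).
Pull out 2: since 5 ≡ 5 (mod 8), (2/5) = -1.
Reached (1/5) = 1. Collecting the sign flips along the way, the symbol is -1.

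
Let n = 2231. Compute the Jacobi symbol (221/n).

-1

Reciprocity: 221 ≡ 1 and 2231 ≡ 3 (mod 4), so (221/2231) = +(2231/221).
Reduce top mod 221: now compute (21/221).
Reciprocity: 21 ≡ 1 and 221 ≡ 1 (mod 4), so (21/221) = +(221/21).
Reduce top mod 21: now compute (11/21).
Reciprocity: 11 ≡ 3 and 21 ≡ 1 (mod 4), so (11/21) = +(21/11).
Reduce top mod 11: now compute (10/11).
Pull out 2: since 11 ≡ 3 (mod 8), (2/11) = -1.
Reciprocity: 5 ≡ 1 and 11 ≡ 3 (mod 4), so (5/11) = +(11/5).
Reduce top mod 5: now compute (1/5).
Reached (1/5) = 1. Collecting the sign flips along the way, the symbol is -1.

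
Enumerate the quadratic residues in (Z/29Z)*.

1 4 5 6 7 9 13 16 20 22 23 24 25 28

Square k = 1,…,14 (k and 29−k give the same square):
1²=1, 2²=4, 3²=9, 4²=16, 5²=25, 6²≡7, 7²≡20, 8²≡6, 9²≡23, 10²≡13, 11²≡5, 12²≡28, 13²≡24, 14²≡22 (mod 29).
So the quadratic residues mod 29 are {1, 4, 5, 6, 7, 9, 13, 16, 20, 22, 23, 24, 25, 28}.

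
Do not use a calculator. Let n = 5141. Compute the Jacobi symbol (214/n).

Pull out 2: since 5141 ≡ 5 (mod 8), (2/5141) = -1.
Reciprocity: 107 ≡ 3 and 5141 ≡ 1 (mod 4), so (107/5141) = +(5141/107).
Reduce top mod 107: now compute (5/107).
Reciprocity: 5 ≡ 1 and 107 ≡ 3 (mod 4), so (5/107) = +(107/5).
Reduce top mod 5: now compute (2/5).
Pull out 2: since 5 ≡ 5 (mod 8), (2/5) = -1.
Reached (1/5) = 1. Collecting the sign flips along the way, the symbol is +1.

1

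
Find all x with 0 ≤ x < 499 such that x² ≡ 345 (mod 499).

111, 388

Since 499 ≡ 3 (mod 4), a square root of 345 is 345^((499+1)/4) = 345^125 mod 499.
Repeated squaring: 345^2≡263, 345^4≡307, 345^8≡437, 345^16≡351, 345^32≡447, 345^64≡209 (mod 499).
345^125 = 345^(64+32+16+8+4+1) ≡ 111 (mod 499).
Check: 111² = 12321 ≡ 345 (mod 499). The two roots are 111 and 388.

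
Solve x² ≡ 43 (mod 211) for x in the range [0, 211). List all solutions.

26, 185

Since 211 ≡ 3 (mod 4), a square root of 43 is 43^((211+1)/4) = 43^53 mod 211.
Repeated squaring: 43^2≡161, 43^4≡179, 43^8≡180, 43^16≡117, 43^32≡185 (mod 211).
43^53 = 43^(32+16+4+1) ≡ 185 (mod 211).
Check: 185² = 34225 ≡ 43 (mod 211). The two roots are 26 and 185.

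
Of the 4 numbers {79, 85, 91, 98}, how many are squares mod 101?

2

(79/101) = +1 → QR.
(85/101) = +1 → QR.
(91/101) = -1 → non-residue.
(98/101) = -1 → non-residue.
Total quadratic residues among the 4: 2.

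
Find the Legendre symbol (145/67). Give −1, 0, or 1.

Euler's criterion: (145/67) ≡ 11^33 (mod 67).
11^2 ≡ 54 (mod 67)
11^4 ≡ 35 (mod 67)
11^8 ≡ 19 (mod 67)
11^16 ≡ 26 (mod 67)
11^32 ≡ 6 (mod 67)
11^33 = 11^(32+1) ≡ 66 (mod 67).
Result is 66 ≡ −1, so (145/67) = −1.

-1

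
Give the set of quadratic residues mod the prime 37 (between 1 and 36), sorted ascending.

Square k = 1,…,18 (k and 37−k give the same square):
1²=1, 2²=4, 3²=9, 4²=16, 5²=25, 6²=36, 7²≡12, 8²≡27, 9²≡7, 10²≡26, 11²≡10, 12²≡33, 13²≡21, 14²≡11, 15²≡3, 16²≡34, 17²≡30, 18²≡28 (mod 37).
So the quadratic residues mod 37 are {1, 3, 4, 7, 9, 10, 11, 12, 16, 21, 25, 26, 27, 28, 30, 33, 34, 36}.

1, 3, 4, 7, 9, 10, 11, 12, 16, 21, 25, 26, 27, 28, 30, 33, 34, 36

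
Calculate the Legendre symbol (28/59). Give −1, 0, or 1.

Euler's criterion: (28/59) ≡ 28^29 (mod 59).
28^2 ≡ 17 (mod 59)
28^4 ≡ 53 (mod 59)
28^8 ≡ 36 (mod 59)
28^16 ≡ 57 (mod 59)
28^29 = 28^(16+8+4+1) ≡ 1 (mod 59).
Result is 1, so (28/59) = 1.

1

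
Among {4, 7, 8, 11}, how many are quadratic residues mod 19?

3

(4/19) = +1 → QR.
(7/19) = +1 → QR.
(8/19) = -1 → non-residue.
(11/19) = +1 → QR.
Total quadratic residues among the 4: 3.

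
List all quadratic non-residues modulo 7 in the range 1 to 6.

3,5,6

Square k = 1,…,3 (k and 7−k give the same square):
1²=1, 2²=4, 3²≡2 (mod 7).
The residues are {1, 2, 4}; the non-residues are the remaining 3 nonzero classes.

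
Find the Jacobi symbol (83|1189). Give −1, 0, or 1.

Reciprocity: 83 ≡ 3 and 1189 ≡ 1 (mod 4), so (83/1189) = +(1189/83).
Reduce top mod 83: now compute (27/83).
Reciprocity: 27 ≡ 3 and 83 ≡ 3 (mod 4), so (27/83) = −(83/27).
Reduce top mod 27: now compute (2/27).
Pull out 2: since 27 ≡ 3 (mod 8), (2/27) = -1.
Reached (1/27) = 1. Collecting the sign flips along the way, the symbol is +1.

1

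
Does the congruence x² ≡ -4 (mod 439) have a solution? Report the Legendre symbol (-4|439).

-1

Euler's criterion: (-4/439) ≡ 435^219 (mod 439).
435^2 ≡ 16 (mod 439)
435^4 ≡ 256 (mod 439)
435^8 ≡ 125 (mod 439)
435^16 ≡ 260 (mod 439)
435^32 ≡ 433 (mod 439)
435^64 ≡ 36 (mod 439)
435^128 ≡ 418 (mod 439)
435^219 = 435^(128+64+16+8+2+1) ≡ 438 (mod 439).
Result is 438 ≡ −1, so (-4/439) = −1.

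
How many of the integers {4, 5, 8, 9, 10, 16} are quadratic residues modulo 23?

(4/23) = +1 → QR.
(5/23) = -1 → non-residue.
(8/23) = +1 → QR.
(9/23) = +1 → QR.
(10/23) = -1 → non-residue.
(16/23) = +1 → QR.
Total quadratic residues among the 6: 4.

4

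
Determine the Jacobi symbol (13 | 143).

Reciprocity: 13 ≡ 1 and 143 ≡ 3 (mod 4), so (13/143) = +(143/13).
Reduce top mod 13: now compute (0/13).
Top reduces to 0: gcd > 1, so the symbol is 0.

0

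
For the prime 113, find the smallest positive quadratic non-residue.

3

(2/113) = +1, so 2 is a residue.
(3/113) = −1, so 3 is the smallest positive non-residue mod 113.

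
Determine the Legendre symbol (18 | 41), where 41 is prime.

Euler's criterion: (18/41) ≡ 18^20 (mod 41).
18^2 ≡ 37 (mod 41)
18^4 ≡ 16 (mod 41)
18^8 ≡ 10 (mod 41)
18^16 ≡ 18 (mod 41)
18^20 = 18^(16+4) ≡ 1 (mod 41).
Result is 1, so (18/41) = 1.

1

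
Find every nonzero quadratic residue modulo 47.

1 2 3 4 6 7 8 9 12 14 16 17 18 21 24 25 27 28 32 34 36 37 42

Square k = 1,…,23 (k and 47−k give the same square):
1²=1, 2²=4, 3²=9, 4²=16, 5²=25, 6²=36, 7²≡2, 8²≡17, 9²≡34, 10²≡6, 11²≡27, 12²≡3, 13²≡28, 14²≡8, 15²≡37, 16²≡21, 17²≡7, 18²≡42, 19²≡32, 20²≡24, 21²≡18, 22²≡14, 23²≡12 (mod 47).
So the quadratic residues mod 47 are {1, 2, 3, 4, 6, 7, 8, 9, 12, 14, 16, 17, 18, 21, 24, 25, 27, 28, 32, 34, 36, 37, 42}.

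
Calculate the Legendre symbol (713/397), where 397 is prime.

1

First reduce: 713 ≡ 316 (mod 397).
Pull out 2^2: since 397 ≡ 5 (mod 8), (2/397) = -1, so (2/397)^2 = +1.
Reciprocity: 79 ≡ 3 and 397 ≡ 1 (mod 4), so (79/397) = +(397/79).
Reduce top mod 79: now compute (2/79).
Pull out 2: since 79 ≡ 7 (mod 8), (2/79) = +1.
Reached (1/79) = 1. Collecting the sign flips along the way, the symbol is +1.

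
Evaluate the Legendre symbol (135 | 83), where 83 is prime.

-1

First reduce: 135 ≡ 52 (mod 83).
Pull out 2^2: since 83 ≡ 3 (mod 8), (2/83) = -1, so (2/83)^2 = +1.
Reciprocity: 13 ≡ 1 and 83 ≡ 3 (mod 4), so (13/83) = +(83/13).
Reduce top mod 13: now compute (5/13).
Reciprocity: 5 ≡ 1 and 13 ≡ 1 (mod 4), so (5/13) = +(13/5).
Reduce top mod 5: now compute (3/5).
Reciprocity: 3 ≡ 3 and 5 ≡ 1 (mod 4), so (3/5) = +(5/3).
Reduce top mod 3: now compute (2/3).
Pull out 2: since 3 ≡ 3 (mod 8), (2/3) = -1.
Reached (1/3) = 1. Collecting the sign flips along the way, the symbol is -1.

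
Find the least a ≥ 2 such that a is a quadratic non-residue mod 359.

(2/359) = +1, so 2 is a residue.
(3/359) = +1, so 3 is a residue.
(4/359) = +1, so 4 is a residue.
(5/359) = +1, so 5 is a residue.
(6/359) = +1, so 6 is a residue.
(7/359) = −1, so 7 is the smallest positive non-residue mod 359.

7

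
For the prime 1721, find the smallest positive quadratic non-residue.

(2/1721) = +1, so 2 is a residue.
(3/1721) = −1, so 3 is the smallest positive non-residue mod 1721.

3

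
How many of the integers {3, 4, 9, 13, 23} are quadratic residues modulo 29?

4

(3/29) = -1 → non-residue.
(4/29) = +1 → QR.
(9/29) = +1 → QR.
(13/29) = +1 → QR.
(23/29) = +1 → QR.
Total quadratic residues among the 5: 4.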